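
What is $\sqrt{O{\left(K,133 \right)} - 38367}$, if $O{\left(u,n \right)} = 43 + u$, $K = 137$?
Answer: $3 i \sqrt{4243} \approx 195.42 i$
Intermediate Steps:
$\sqrt{O{\left(K,133 \right)} - 38367} = \sqrt{\left(43 + 137\right) - 38367} = \sqrt{180 - 38367} = \sqrt{-38187} = 3 i \sqrt{4243}$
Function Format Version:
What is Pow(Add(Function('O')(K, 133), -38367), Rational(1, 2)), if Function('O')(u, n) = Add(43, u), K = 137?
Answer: Mul(3, I, Pow(4243, Rational(1, 2))) ≈ Mul(195.42, I)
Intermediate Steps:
Pow(Add(Function('O')(K, 133), -38367), Rational(1, 2)) = Pow(Add(Add(43, 137), -38367), Rational(1, 2)) = Pow(Add(180, -38367), Rational(1, 2)) = Pow(-38187, Rational(1, 2)) = Mul(3, I, Pow(4243, Rational(1, 2)))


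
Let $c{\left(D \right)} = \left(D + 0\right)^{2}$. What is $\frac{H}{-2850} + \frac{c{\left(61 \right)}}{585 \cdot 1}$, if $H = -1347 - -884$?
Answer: $\frac{725047}{111150} \approx 6.5231$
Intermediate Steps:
$H = -463$ ($H = -1347 + 884 = -463$)
$c{\left(D \right)} = D^{2}$
$\frac{H}{-2850} + \frac{c{\left(61 \right)}}{585 \cdot 1} = - \frac{463}{-2850} + \frac{61^{2}}{585 \cdot 1} = \left(-463\right) \left(- \frac{1}{2850}\right) + \frac{3721}{585} = \frac{463}{2850} + 3721 \cdot \frac{1}{585} = \frac{463}{2850} + \frac{3721}{585} = \frac{725047}{111150}$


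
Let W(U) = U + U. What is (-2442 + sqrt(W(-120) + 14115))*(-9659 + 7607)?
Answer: 5010984 - 10260*sqrt(555) ≈ 4.7693e+6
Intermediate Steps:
W(U) = 2*U
(-2442 + sqrt(W(-120) + 14115))*(-9659 + 7607) = (-2442 + sqrt(2*(-120) + 14115))*(-9659 + 7607) = (-2442 + sqrt(-240 + 14115))*(-2052) = (-2442 + sqrt(13875))*(-2052) = (-2442 + 5*sqrt(555))*(-2052) = 5010984 - 10260*sqrt(555)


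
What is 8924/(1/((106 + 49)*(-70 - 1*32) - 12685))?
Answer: -254289380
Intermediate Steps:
8924/(1/((106 + 49)*(-70 - 1*32) - 12685)) = 8924/(1/(155*(-70 - 32) - 12685)) = 8924/(1/(155*(-102) - 12685)) = 8924/(1/(-15810 - 12685)) = 8924/(1/(-28495)) = 8924/(-1/28495) = 8924*(-28495) = -254289380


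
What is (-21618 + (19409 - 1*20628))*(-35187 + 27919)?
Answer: 165979316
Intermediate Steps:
(-21618 + (19409 - 1*20628))*(-35187 + 27919) = (-21618 + (19409 - 20628))*(-7268) = (-21618 - 1219)*(-7268) = -22837*(-7268) = 165979316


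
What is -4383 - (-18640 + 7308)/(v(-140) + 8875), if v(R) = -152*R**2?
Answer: -13018945807/2970325 ≈ -4383.0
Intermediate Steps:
-4383 - (-18640 + 7308)/(v(-140) + 8875) = -4383 - (-18640 + 7308)/(-152*(-140)**2 + 8875) = -4383 - (-11332)/(-152*19600 + 8875) = -4383 - (-11332)/(-2979200 + 8875) = -4383 - (-11332)/(-2970325) = -4383 - (-11332)*(-1)/2970325 = -4383 - 1*11332/2970325 = -4383 - 11332/2970325 = -13018945807/2970325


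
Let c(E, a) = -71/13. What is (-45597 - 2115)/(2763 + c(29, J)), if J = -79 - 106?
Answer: -77532/4481 ≈ -17.302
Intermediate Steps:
J = -185
c(E, a) = -71/13 (c(E, a) = -71*1/13 = -71/13)
(-45597 - 2115)/(2763 + c(29, J)) = (-45597 - 2115)/(2763 - 71/13) = -47712/35848/13 = -47712*13/35848 = -77532/4481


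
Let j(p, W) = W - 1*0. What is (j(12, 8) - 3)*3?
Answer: 15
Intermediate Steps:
j(p, W) = W (j(p, W) = W + 0 = W)
(j(12, 8) - 3)*3 = (8 - 3)*3 = 5*3 = 15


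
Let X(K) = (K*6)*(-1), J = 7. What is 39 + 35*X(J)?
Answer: -1431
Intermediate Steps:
X(K) = -6*K (X(K) = (6*K)*(-1) = -6*K)
39 + 35*X(J) = 39 + 35*(-6*7) = 39 + 35*(-42) = 39 - 1470 = -1431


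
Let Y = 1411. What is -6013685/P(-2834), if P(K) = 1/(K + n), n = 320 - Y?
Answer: 23603713625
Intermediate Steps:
n = -1091 (n = 320 - 1*1411 = 320 - 1411 = -1091)
P(K) = 1/(-1091 + K) (P(K) = 1/(K - 1091) = 1/(-1091 + K))
-6013685/P(-2834) = -6013685/(1/(-1091 - 2834)) = -6013685/(1/(-3925)) = -6013685/(-1/3925) = -6013685*(-3925) = 23603713625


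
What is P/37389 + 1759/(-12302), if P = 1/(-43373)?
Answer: -2852522989925/19949822439294 ≈ -0.14298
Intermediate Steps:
P = -1/43373 ≈ -2.3056e-5
P/37389 + 1759/(-12302) = -1/43373/37389 + 1759/(-12302) = -1/43373*1/37389 + 1759*(-1/12302) = -1/1621673097 - 1759/12302 = -2852522989925/19949822439294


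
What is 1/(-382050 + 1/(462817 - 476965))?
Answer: -14148/5405243401 ≈ -2.6175e-6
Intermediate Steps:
1/(-382050 + 1/(462817 - 476965)) = 1/(-382050 + 1/(-14148)) = 1/(-382050 - 1/14148) = 1/(-5405243401/14148) = -14148/5405243401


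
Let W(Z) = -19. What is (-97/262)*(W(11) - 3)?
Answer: 1067/131 ≈ 8.1450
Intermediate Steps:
(-97/262)*(W(11) - 3) = (-97/262)*(-19 - 3) = -97*1/262*(-22) = -97/262*(-22) = 1067/131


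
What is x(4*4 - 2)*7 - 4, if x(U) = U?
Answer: 94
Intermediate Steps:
x(4*4 - 2)*7 - 4 = (4*4 - 2)*7 - 4 = (16 - 2)*7 - 4 = 14*7 - 4 = 98 - 4 = 94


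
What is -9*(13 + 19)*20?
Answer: -5760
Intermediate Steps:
-9*(13 + 19)*20 = -9*32*20 = -288*20 = -5760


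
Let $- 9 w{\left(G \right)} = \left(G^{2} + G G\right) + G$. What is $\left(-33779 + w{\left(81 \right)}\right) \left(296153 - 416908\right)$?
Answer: $4256130730$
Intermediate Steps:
$w{\left(G \right)} = - \frac{2 G^{2}}{9} - \frac{G}{9}$ ($w{\left(G \right)} = - \frac{\left(G^{2} + G G\right) + G}{9} = - \frac{\left(G^{2} + G^{2}\right) + G}{9} = - \frac{2 G^{2} + G}{9} = - \frac{G + 2 G^{2}}{9} = - \frac{2 G^{2}}{9} - \frac{G}{9}$)
$\left(-33779 + w{\left(81 \right)}\right) \left(296153 - 416908\right) = \left(-33779 - 9 \left(1 + 2 \cdot 81\right)\right) \left(296153 - 416908\right) = \left(-33779 - 9 \left(1 + 162\right)\right) \left(-120755\right) = \left(-33779 - 9 \cdot 163\right) \left(-120755\right) = \left(-33779 - 1467\right) \left(-120755\right) = \left(-35246\right) \left(-120755\right) = 4256130730$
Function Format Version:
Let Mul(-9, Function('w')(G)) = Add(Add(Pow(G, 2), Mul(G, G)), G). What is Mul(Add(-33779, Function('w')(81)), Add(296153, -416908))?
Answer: 4256130730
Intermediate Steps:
Function('w')(G) = Add(Mul(Rational(-2, 9), Pow(G, 2)), Mul(Rational(-1, 9), G)) (Function('w')(G) = Mul(Rational(-1, 9), Add(Add(Pow(G, 2), Mul(G, G)), G)) = Mul(Rational(-1, 9), Add(Add(Pow(G, 2), Pow(G, 2)), G)) = Mul(Rational(-1, 9), Add(Mul(2, Pow(G, 2)), G)) = Mul(Rational(-1, 9), Add(G, Mul(2, Pow(G, 2)))) = Add(Mul(Rational(-2, 9), Pow(G, 2)), Mul(Rational(-1, 9), G)))
Mul(Add(-33779, Function('w')(81)), Add(296153, -416908)) = Mul(Add(-33779, Mul(Rational(-1, 9), 81, Add(1, Mul(2, 81)))), Add(296153, -416908)) = Mul(Add(-33779, Mul(Rational(-1, 9), 81, Add(1, 162))), -120755) = Mul(Add(-33779, Mul(Rational(-1, 9), 81, 163)), -120755) = Mul(Add(-33779, -1467), -120755) = Mul(-35246, -120755) = 4256130730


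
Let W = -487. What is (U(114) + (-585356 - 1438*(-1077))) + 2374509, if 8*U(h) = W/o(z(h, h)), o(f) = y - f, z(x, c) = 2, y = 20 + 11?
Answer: 774387441/232 ≈ 3.3379e+6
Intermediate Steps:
y = 31
o(f) = 31 - f
U(h) = -487/232 (U(h) = (-487/(31 - 1*2))/8 = (-487/(31 - 2))/8 = (-487/29)/8 = (-487*1/29)/8 = (⅛)*(-487/29) = -487/232)
(U(114) + (-585356 - 1438*(-1077))) + 2374509 = (-487/232 + (-585356 - 1438*(-1077))) + 2374509 = (-487/232 + (-585356 + 1548726)) + 2374509 = (-487/232 + 963370) + 2374509 = 223501353/232 + 2374509 = 774387441/232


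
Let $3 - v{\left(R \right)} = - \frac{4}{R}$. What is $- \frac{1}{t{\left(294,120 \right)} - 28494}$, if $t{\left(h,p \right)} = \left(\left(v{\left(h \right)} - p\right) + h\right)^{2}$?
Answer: $- \frac{21609}{61365595} \approx -0.00035214$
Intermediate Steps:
$v{\left(R \right)} = 3 + \frac{4}{R}$ ($v{\left(R \right)} = 3 - - \frac{4}{R} = 3 + \frac{4}{R}$)
$t{\left(h,p \right)} = \left(3 + h - p + \frac{4}{h}\right)^{2}$ ($t{\left(h,p \right)} = \left(\left(\left(3 + \frac{4}{h}\right) - p\right) + h\right)^{2} = \left(\left(3 - p + \frac{4}{h}\right) + h\right)^{2} = \left(3 + h - p + \frac{4}{h}\right)^{2}$)
$- \frac{1}{t{\left(294,120 \right)} - 28494} = - \frac{1}{\frac{\left(4 + 3 \cdot 294 + 294 \left(294 - 120\right)\right)^{2}}{86436} - 28494} = - \frac{1}{\frac{\left(4 + 882 + 294 \left(294 - 120\right)\right)^{2}}{86436} - 28494} = - \frac{1}{\frac{\left(4 + 882 + 294 \cdot 174\right)^{2}}{86436} - 28494} = - \frac{1}{\frac{\left(4 + 882 + 51156\right)^{2}}{86436} - 28494} = - \frac{1}{\frac{52042^{2}}{86436} - 28494} = - \frac{1}{\frac{1}{86436} \cdot 2708369764 - 28494} = - \frac{1}{\frac{677092441}{21609} - 28494} = - \frac{1}{\frac{61365595}{21609}} = \left(-1\right) \frac{21609}{61365595} = - \frac{21609}{61365595}$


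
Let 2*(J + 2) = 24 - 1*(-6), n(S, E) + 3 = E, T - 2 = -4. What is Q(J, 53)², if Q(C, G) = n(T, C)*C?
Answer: 16900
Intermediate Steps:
T = -2 (T = 2 - 4 = -2)
n(S, E) = -3 + E
J = 13 (J = -2 + (24 - 1*(-6))/2 = -2 + (24 + 6)/2 = -2 + (½)*30 = -2 + 15 = 13)
Q(C, G) = C*(-3 + C) (Q(C, G) = (-3 + C)*C = C*(-3 + C))
Q(J, 53)² = (13*(-3 + 13))² = (13*10)² = 130² = 16900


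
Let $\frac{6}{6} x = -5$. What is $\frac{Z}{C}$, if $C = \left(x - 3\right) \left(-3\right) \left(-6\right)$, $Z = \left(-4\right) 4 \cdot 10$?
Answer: $\frac{10}{9} \approx 1.1111$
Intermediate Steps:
$x = -5$
$Z = -160$ ($Z = \left(-16\right) 10 = -160$)
$C = -144$ ($C = \left(-5 - 3\right) \left(-3\right) \left(-6\right) = \left(-8\right) \left(-3\right) \left(-6\right) = 24 \left(-6\right) = -144$)
$\frac{Z}{C} = - \frac{160}{-144} = \left(-160\right) \left(- \frac{1}{144}\right) = \frac{10}{9}$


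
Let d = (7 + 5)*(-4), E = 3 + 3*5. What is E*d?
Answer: -864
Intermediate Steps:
E = 18 (E = 3 + 15 = 18)
d = -48 (d = 12*(-4) = -48)
E*d = 18*(-48) = -864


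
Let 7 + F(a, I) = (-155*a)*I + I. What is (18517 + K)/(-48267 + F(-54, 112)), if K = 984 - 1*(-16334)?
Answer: 11945/296426 ≈ 0.040297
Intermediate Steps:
F(a, I) = -7 + I - 155*I*a (F(a, I) = -7 + ((-155*a)*I + I) = -7 + (-155*I*a + I) = -7 + (I - 155*I*a) = -7 + I - 155*I*a)
K = 17318 (K = 984 + 16334 = 17318)
(18517 + K)/(-48267 + F(-54, 112)) = (18517 + 17318)/(-48267 + (-7 + 112 - 155*112*(-54))) = 35835/(-48267 + (-7 + 112 + 937440)) = 35835/(-48267 + 937545) = 35835/889278 = 35835*(1/889278) = 11945/296426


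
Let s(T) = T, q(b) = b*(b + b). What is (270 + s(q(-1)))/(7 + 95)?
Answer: 8/3 ≈ 2.6667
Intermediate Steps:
q(b) = 2*b**2 (q(b) = b*(2*b) = 2*b**2)
(270 + s(q(-1)))/(7 + 95) = (270 + 2*(-1)**2)/(7 + 95) = (270 + 2*1)/102 = (270 + 2)*(1/102) = 272*(1/102) = 8/3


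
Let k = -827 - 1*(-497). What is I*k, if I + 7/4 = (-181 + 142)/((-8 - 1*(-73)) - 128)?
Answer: 5225/14 ≈ 373.21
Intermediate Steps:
k = -330 (k = -827 + 497 = -330)
I = -95/84 (I = -7/4 + (-181 + 142)/((-8 - 1*(-73)) - 128) = -7/4 - 39/((-8 + 73) - 128) = -7/4 - 39/(65 - 128) = -7/4 - 39/(-63) = -7/4 - 39*(-1/63) = -7/4 + 13/21 = -95/84 ≈ -1.1310)
I*k = -95/84*(-330) = 5225/14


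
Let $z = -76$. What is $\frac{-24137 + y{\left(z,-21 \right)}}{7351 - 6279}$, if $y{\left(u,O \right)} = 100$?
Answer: $- \frac{24037}{1072} \approx -22.423$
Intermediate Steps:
$\frac{-24137 + y{\left(z,-21 \right)}}{7351 - 6279} = \frac{-24137 + 100}{7351 - 6279} = - \frac{24037}{1072}$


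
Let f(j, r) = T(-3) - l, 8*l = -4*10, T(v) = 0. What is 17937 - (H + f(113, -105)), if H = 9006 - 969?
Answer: 9895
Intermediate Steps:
l = -5 (l = (-4*10)/8 = (1/8)*(-40) = -5)
f(j, r) = 5 (f(j, r) = 0 - 1*(-5) = 0 + 5 = 5)
H = 8037
17937 - (H + f(113, -105)) = 17937 - (8037 + 5) = 17937 - 1*8042 = 17937 - 8042 = 9895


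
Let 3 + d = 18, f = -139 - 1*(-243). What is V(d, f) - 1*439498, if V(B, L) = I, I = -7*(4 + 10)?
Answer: -439596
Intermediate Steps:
f = 104 (f = -139 + 243 = 104)
d = 15 (d = -3 + 18 = 15)
I = -98 (I = -7*14 = -98)
V(B, L) = -98
V(d, f) - 1*439498 = -98 - 1*439498 = -98 - 439498 = -439596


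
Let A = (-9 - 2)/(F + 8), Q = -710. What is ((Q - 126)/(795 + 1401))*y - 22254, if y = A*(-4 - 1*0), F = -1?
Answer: -85531318/3843 ≈ -22256.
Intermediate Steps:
A = -11/7 (A = (-9 - 2)/(-1 + 8) = -11/7 ≈ -1.5714)
y = 44/7 (y = -11*(-4 - 1*0)/7 = -11*(-4 + 0)/7 = -11/7*(-4) = 44/7 ≈ 6.2857)
((Q - 126)/(795 + 1401))*y - 22254 = ((-710 - 126)/(795 + 1401))*(44/7) - 22254 = -836/2196*(44/7) - 22254 = -836*1/2196*(44/7) - 22254 = -209/549*44/7 - 22254 = -9196/3843 - 22254 = -85531318/3843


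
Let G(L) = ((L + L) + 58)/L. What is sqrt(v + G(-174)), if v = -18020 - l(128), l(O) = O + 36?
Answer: I*sqrt(163641)/3 ≈ 134.84*I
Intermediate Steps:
l(O) = 36 + O
G(L) = (58 + 2*L)/L (G(L) = (2*L + 58)/L = (58 + 2*L)/L)
v = -18184 (v = -18020 - (36 + 128) = -18020 - 1*164 = -18020 - 164 = -18184)
sqrt(v + G(-174)) = sqrt(-18184 + (2 + 58/(-174))) = sqrt(-18184 + (2 + 58*(-1/174))) = sqrt(-18184 + (2 - 1/3)) = sqrt(-18184 + 5/3) = sqrt(-54547/3) = I*sqrt(163641)/3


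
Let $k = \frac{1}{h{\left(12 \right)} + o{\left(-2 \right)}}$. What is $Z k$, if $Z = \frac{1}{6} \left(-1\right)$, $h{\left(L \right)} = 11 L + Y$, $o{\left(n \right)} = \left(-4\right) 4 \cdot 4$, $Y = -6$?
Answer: $- \frac{1}{372} \approx -0.0026882$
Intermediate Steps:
$o{\left(n \right)} = -64$ ($o{\left(n \right)} = \left(-16\right) 4 = -64$)
$h{\left(L \right)} = -6 + 11 L$ ($h{\left(L \right)} = 11 L - 6 = -6 + 11 L$)
$k = \frac{1}{62}$ ($k = \frac{1}{\left(-6 + 11 \cdot 12\right) - 64} = \frac{1}{\left(-6 + 132\right) - 64} = \frac{1}{126 - 64} = \frac{1}{62} \approx 0.016129$)
$Z = - \frac{1}{6}$ ($Z = \frac{1}{6} \left(-1\right) = - \frac{1}{6} \approx -0.16667$)
$Z k = \left(- \frac{1}{6}\right) \frac{1}{62} = - \frac{1}{372}$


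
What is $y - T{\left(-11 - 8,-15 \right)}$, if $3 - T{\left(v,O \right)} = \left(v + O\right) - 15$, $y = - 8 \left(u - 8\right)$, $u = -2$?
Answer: $28$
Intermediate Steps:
$y = 80$ ($y = - 8 \left(-2 - 8\right) = \left(-8\right) \left(-10\right) = 80$)
$T{\left(v,O \right)} = 18 - O - v$ ($T{\left(v,O \right)} = 3 - \left(\left(v + O\right) - 15\right) = 3 - \left(\left(O + v\right) - 15\right) = 3 - \left(-15 + O + v\right) = 18 - O - v$)
$y - T{\left(-11 - 8,-15 \right)} = 80 - \left(18 - -15 - \left(-11 - 8\right)\right) = 80 - \left(18 + 15 - \left(-11 - 8\right)\right) = 80 - \left(18 + 15 - -19\right) = 80 - \left(18 + 15 + 19\right) = 80 - 52 = 28$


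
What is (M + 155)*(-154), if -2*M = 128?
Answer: -14014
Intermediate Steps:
M = -64 (M = -½*128 = -64)
(M + 155)*(-154) = (-64 + 155)*(-154) = 91*(-154) = -14014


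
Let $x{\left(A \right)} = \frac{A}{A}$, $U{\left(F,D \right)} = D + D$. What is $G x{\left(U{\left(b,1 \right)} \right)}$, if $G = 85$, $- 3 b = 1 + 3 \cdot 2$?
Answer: $85$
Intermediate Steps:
$b = - \frac{7}{3}$ ($b = - \frac{1 + 3 \cdot 2}{3} = - \frac{1 + 6}{3} = \left(- \frac{1}{3}\right) 7 = - \frac{7}{3} \approx -2.3333$)
$U{\left(F,D \right)} = 2 D$
$x{\left(A \right)} = 1$
$G x{\left(U{\left(b,1 \right)} \right)} = 85 \cdot 1 = 85$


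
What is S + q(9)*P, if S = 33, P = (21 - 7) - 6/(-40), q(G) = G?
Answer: 3207/20 ≈ 160.35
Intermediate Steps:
P = 283/20 (P = 14 - 6*(-1/40) = 14 + 3/20 = 283/20 ≈ 14.150)
S + q(9)*P = 33 + 9*(283/20) = 33 + 2547/20 = 3207/20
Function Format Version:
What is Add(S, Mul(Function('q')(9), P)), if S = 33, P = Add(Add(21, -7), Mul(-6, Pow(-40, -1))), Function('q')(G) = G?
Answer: Rational(3207, 20) ≈ 160.35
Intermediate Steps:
P = Rational(283, 20) (P = Add(14, Mul(-6, Rational(-1, 40))) = Add(14, Rational(3, 20)) = Rational(283, 20) ≈ 14.150)
Add(S, Mul(Function('q')(9), P)) = Add(33, Mul(9, Rational(283, 20))) = Add(33, Rational(2547, 20)) = Rational(3207, 20)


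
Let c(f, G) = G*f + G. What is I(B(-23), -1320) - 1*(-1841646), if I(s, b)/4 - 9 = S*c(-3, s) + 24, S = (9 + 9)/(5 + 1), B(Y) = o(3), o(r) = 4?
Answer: 1841682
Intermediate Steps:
c(f, G) = G + G*f
B(Y) = 4
S = 3 (S = 18/6 = 18*(⅙) = 3)
I(s, b) = 132 - 24*s (I(s, b) = 36 + 4*(3*(s*(1 - 3)) + 24) = 36 + 4*(3*(s*(-2)) + 24) = 36 + 4*(3*(-2*s) + 24) = 36 + 4*(-6*s + 24) = 36 + 4*(24 - 6*s) = 36 + (96 - 24*s) = 132 - 24*s)
I(B(-23), -1320) - 1*(-1841646) = (132 - 24*4) - 1*(-1841646) = (132 - 96) + 1841646 = 36 + 1841646 = 1841682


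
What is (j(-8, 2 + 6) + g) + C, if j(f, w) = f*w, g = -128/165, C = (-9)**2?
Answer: 2677/165 ≈ 16.224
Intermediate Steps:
C = 81
g = -128/165 (g = -128*1/165 = -128/165 ≈ -0.77576)
(j(-8, 2 + 6) + g) + C = (-8*(2 + 6) - 128/165) + 81 = (-8*8 - 128/165) + 81 = (-64 - 128/165) + 81 = -10688/165 + 81 = 2677/165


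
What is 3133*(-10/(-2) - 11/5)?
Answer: 43862/5 ≈ 8772.4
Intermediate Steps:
3133*(-10/(-2) - 11/5) = 3133*(-10*(-1/2) - 11*1/5) = 3133*(5 - 11/5) = 3133*(14/5) = 43862/5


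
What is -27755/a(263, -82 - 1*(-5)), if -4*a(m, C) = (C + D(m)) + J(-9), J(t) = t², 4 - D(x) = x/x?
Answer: 15860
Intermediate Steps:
D(x) = 3 (D(x) = 4 - x/x = 4 - 1*1 = 4 - 1 = 3)
a(m, C) = -21 - C/4 (a(m, C) = -((C + 3) + (-9)²)/4 = -((3 + C) + 81)/4 = -(84 + C)/4 = -21 - C/4)
-27755/a(263, -82 - 1*(-5)) = -27755/(-21 - (-82 - 1*(-5))/4) = -27755/(-21 - (-82 + 5)/4) = -27755/(-21 - ¼*(-77)) = -27755/(-21 + 77/4) = -27755/(-7/4) = -27755*(-4/7) = 15860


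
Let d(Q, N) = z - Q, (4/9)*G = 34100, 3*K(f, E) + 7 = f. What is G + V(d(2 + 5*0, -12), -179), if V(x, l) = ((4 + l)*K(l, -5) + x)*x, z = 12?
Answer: 185325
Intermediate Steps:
K(f, E) = -7/3 + f/3
G = 76725 (G = (9/4)*34100 = 76725)
d(Q, N) = 12 - Q
V(x, l) = x*(x + (4 + l)*(-7/3 + l/3)) (V(x, l) = ((4 + l)*(-7/3 + l/3) + x)*x = (x + (4 + l)*(-7/3 + l/3))*x = x*(x + (4 + l)*(-7/3 + l/3)))
G + V(d(2 + 5*0, -12), -179) = 76725 + (12 - (2 + 5*0))*(-28 + (-179)**2 - 3*(-179) + 3*(12 - (2 + 5*0)))/3 = 76725 + (12 - (2 + 0))*(-28 + 32041 + 537 + 3*(12 - (2 + 0)))/3 = 76725 + (12 - 1*2)*(-28 + 32041 + 537 + 3*(12 - 1*2))/3 = 76725 + (12 - 2)*(-28 + 32041 + 537 + 3*(12 - 2))/3 = 76725 + (1/3)*10*(-28 + 32041 + 537 + 3*10) = 76725 + (1/3)*10*(-28 + 32041 + 537 + 30) = 76725 + (1/3)*10*32580 = 76725 + 108600 = 185325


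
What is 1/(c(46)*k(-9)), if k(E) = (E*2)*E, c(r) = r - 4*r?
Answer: -1/22356 ≈ -4.4731e-5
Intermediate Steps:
c(r) = -3*r
k(E) = 2*E**2 (k(E) = (2*E)*E = 2*E**2)
1/(c(46)*k(-9)) = 1/((-3*46)*(2*(-9)**2)) = 1/(-276*81) = 1/(-138*162) = 1/(-22356) = -1/22356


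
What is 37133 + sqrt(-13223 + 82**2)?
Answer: 37133 + I*sqrt(6499) ≈ 37133.0 + 80.616*I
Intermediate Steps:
37133 + sqrt(-13223 + 82**2) = 37133 + sqrt(-13223 + 6724) = 37133 + sqrt(-6499) = 37133 + I*sqrt(6499)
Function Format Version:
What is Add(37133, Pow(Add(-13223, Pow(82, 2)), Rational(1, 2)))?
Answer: Add(37133, Mul(I, Pow(6499, Rational(1, 2)))) ≈ Add(37133., Mul(80.616, I))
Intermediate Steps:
Add(37133, Pow(Add(-13223, Pow(82, 2)), Rational(1, 2))) = Add(37133, Pow(Add(-13223, 6724), Rational(1, 2))) = Add(37133, Pow(-6499, Rational(1, 2))) = Add(37133, Mul(I, Pow(6499, Rational(1, 2))))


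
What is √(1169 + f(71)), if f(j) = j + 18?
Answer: √1258 ≈ 35.468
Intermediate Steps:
f(j) = 18 + j
√(1169 + f(71)) = √(1169 + (18 + 71)) = √(1169 + 89) = √1258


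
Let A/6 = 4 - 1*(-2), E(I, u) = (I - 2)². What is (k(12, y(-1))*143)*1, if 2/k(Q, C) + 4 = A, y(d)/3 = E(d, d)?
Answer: 143/16 ≈ 8.9375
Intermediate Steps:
E(I, u) = (-2 + I)²
y(d) = 3*(-2 + d)²
A = 36 (A = 6*(4 - 1*(-2)) = 6*(4 + 2) = 6*6 = 36)
k(Q, C) = 1/16 (k(Q, C) = 2/(-4 + 36) = 2/32 = 2*(1/32) = 1/16)
(k(12, y(-1))*143)*1 = ((1/16)*143)*1 = (143/16)*1 = 143/16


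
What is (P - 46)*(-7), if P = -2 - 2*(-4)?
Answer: 280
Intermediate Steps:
P = 6 (P = -2 + 8 = 6)
(P - 46)*(-7) = (6 - 46)*(-7) = -40*(-7) = 280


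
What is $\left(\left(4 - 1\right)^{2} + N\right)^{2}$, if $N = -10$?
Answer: $1$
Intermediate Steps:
$\left(\left(4 - 1\right)^{2} + N\right)^{2} = \left(\left(4 - 1\right)^{2} - 10\right)^{2} = \left(3^{2} - 10\right)^{2} = \left(9 - 10\right)^{2} = \left(-1\right)^{2} = 1$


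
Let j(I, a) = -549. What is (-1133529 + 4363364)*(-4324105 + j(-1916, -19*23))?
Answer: -13967918852090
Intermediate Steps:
(-1133529 + 4363364)*(-4324105 + j(-1916, -19*23)) = (-1133529 + 4363364)*(-4324105 - 549) = 3229835*(-4324654) = -13967918852090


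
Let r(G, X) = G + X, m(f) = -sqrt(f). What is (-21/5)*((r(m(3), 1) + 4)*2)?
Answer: -42 + 42*sqrt(3)/5 ≈ -27.451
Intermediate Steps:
(-21/5)*((r(m(3), 1) + 4)*2) = (-21/5)*(((-sqrt(3) + 1) + 4)*2) = ((1/5)*(-21))*(((1 - sqrt(3)) + 4)*2) = -21*(5 - sqrt(3))*2/5 = -21*(10 - 2*sqrt(3))/5 = -42 + 42*sqrt(3)/5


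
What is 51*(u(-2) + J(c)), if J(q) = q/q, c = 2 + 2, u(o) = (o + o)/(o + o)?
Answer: 102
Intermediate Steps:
u(o) = 1 (u(o) = (2*o)/((2*o)) = (2*o)*(1/(2*o)) = 1)
c = 4
J(q) = 1
51*(u(-2) + J(c)) = 51*(1 + 1) = 51*2 = 102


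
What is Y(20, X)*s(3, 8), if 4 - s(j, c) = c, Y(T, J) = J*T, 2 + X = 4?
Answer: -160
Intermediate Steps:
X = 2 (X = -2 + 4 = 2)
s(j, c) = 4 - c
Y(20, X)*s(3, 8) = (2*20)*(4 - 1*8) = 40*(4 - 8) = 40*(-4) = -160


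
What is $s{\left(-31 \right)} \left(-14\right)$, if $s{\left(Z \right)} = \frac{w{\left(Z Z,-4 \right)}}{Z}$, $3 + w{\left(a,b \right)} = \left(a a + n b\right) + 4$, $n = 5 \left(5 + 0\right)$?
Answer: $\frac{12927908}{31} \approx 4.1703 \cdot 10^{5}$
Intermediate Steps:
$n = 25$ ($n = 5 \cdot 5 = 25$)
$w{\left(a,b \right)} = 1 + a^{2} + 25 b$ ($w{\left(a,b \right)} = -3 + \left(\left(a a + 25 b\right) + 4\right) = -3 + \left(\left(a^{2} + 25 b\right) + 4\right) = -3 + \left(4 + a^{2} + 25 b\right) = 1 + a^{2} + 25 b$)
$s{\left(Z \right)} = \frac{-99 + Z^{4}}{Z}$ ($s{\left(Z \right)} = \frac{1 + \left(Z Z\right)^{2} + 25 \left(-4\right)}{Z} = \frac{1 + \left(Z^{2}\right)^{2} - 100}{Z} = \frac{1 + Z^{4} - 100}{Z} = \frac{-99 + Z^{4}}{Z}$)
$s{\left(-31 \right)} \left(-14\right) = \frac{-99 + \left(-31\right)^{4}}{-31} \left(-14\right) = - \frac{-99 + 923521}{31} \left(-14\right) = \left(- \frac{1}{31}\right) 923422 \left(-14\right) = \left(- \frac{923422}{31}\right) \left(-14\right) = \frac{12927908}{31}$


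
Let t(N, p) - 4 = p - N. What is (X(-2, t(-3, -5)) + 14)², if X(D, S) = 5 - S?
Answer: 289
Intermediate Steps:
t(N, p) = 4 + p - N (t(N, p) = 4 + (p - N) = 4 + p - N)
(X(-2, t(-3, -5)) + 14)² = ((5 - (4 - 5 - 1*(-3))) + 14)² = ((5 - (4 - 5 + 3)) + 14)² = ((5 - 1*2) + 14)² = ((5 - 2) + 14)² = (3 + 14)² = 17² = 289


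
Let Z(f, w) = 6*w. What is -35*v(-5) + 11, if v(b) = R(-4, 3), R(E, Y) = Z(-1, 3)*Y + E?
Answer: -1739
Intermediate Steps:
R(E, Y) = E + 18*Y (R(E, Y) = (6*3)*Y + E = 18*Y + E = E + 18*Y)
v(b) = 50 (v(b) = -4 + 18*3 = -4 + 54 = 50)
-35*v(-5) + 11 = -35*50 + 11 = -1750 + 11 = -1739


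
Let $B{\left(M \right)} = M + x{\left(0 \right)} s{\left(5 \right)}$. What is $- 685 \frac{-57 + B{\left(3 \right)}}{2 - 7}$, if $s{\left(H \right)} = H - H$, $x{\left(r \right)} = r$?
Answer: $-7398$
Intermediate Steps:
$s{\left(H \right)} = 0$
$B{\left(M \right)} = M$ ($B{\left(M \right)} = M + 0 \cdot 0 = M + 0 = M$)
$- 685 \frac{-57 + B{\left(3 \right)}}{2 - 7} = - 685 \frac{-57 + 3}{2 - 7} = - 685 \left(- \frac{54}{-5}\right) = - 685 \left(\left(-54\right) \left(- \frac{1}{5}\right)\right) = \left(-685\right) \frac{54}{5} = -7398$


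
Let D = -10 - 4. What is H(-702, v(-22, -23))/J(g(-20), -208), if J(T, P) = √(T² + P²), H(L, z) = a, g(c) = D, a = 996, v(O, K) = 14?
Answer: 498*√10865/10865 ≈ 4.7776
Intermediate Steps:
D = -14
g(c) = -14
H(L, z) = 996
J(T, P) = √(P² + T²)
H(-702, v(-22, -23))/J(g(-20), -208) = 996/(√((-208)² + (-14)²)) = 996/(√(43264 + 196)) = 996/(√43460) = 996/((2*√10865)) = 996*(√10865/21730) = 498*√10865/10865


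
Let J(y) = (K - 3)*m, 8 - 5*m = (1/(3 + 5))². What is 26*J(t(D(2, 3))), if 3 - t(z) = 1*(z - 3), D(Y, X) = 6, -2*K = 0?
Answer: -19929/160 ≈ -124.56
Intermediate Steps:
K = 0 (K = -½*0 = 0)
m = 511/320 (m = 8/5 - 1/(5*(3 + 5)²) = 8/5 - (1/8)²/5 = 8/5 - (⅛)²/5 = 8/5 - ⅕*1/64 = 8/5 - 1/320 = 511/320 ≈ 1.5969)
t(z) = 6 - z (t(z) = 3 - (z - 3) = 3 - (-3 + z) = 3 + (3 - z) = 6 - z)
J(y) = -1533/320 (J(y) = (0 - 3)*(511/320) = -3*511/320 = -1533/320)
26*J(t(D(2, 3))) = 26*(-1533/320) = -19929/160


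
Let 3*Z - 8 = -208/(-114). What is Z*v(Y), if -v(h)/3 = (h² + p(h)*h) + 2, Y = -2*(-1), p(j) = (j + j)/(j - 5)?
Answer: -5600/171 ≈ -32.749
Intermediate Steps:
p(j) = 2*j/(-5 + j) (p(j) = (2*j)/(-5 + j) = 2*j/(-5 + j))
Z = 560/171 (Z = 8/3 + (-208/(-114))/3 = 8/3 + (-208*(-1/114))/3 = 8/3 + (⅓)*(104/57) = 8/3 + 104/171 = 560/171 ≈ 3.2749)
Y = 2
v(h) = -6 - 3*h² - 6*h²/(-5 + h) (v(h) = -3*((h² + (2*h/(-5 + h))*h) + 2) = -3*((h² + 2*h²/(-5 + h)) + 2) = -3*(2 + h² + 2*h²/(-5 + h)) = -6 - 3*h² - 6*h²/(-5 + h))
Z*v(Y) = 560*(3*(10 - 1*2³ - 2*2 + 3*2²)/(-5 + 2))/171 = 560*(3*(10 - 1*8 - 4 + 3*4)/(-3))/171 = 560*(3*(-⅓)*(10 - 8 - 4 + 12))/171 = 560*(3*(-⅓)*10)/171 = (560/171)*(-10) = -5600/171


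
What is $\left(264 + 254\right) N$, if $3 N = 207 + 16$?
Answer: $\frac{115514}{3} \approx 38505.0$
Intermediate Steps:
$N = \frac{223}{3}$ ($N = \frac{207 + 16}{3} = \frac{1}{3} \cdot 223 = \frac{223}{3} \approx 74.333$)
$\left(264 + 254\right) N = \left(264 + 254\right) \frac{223}{3} = 518 \cdot \frac{223}{3} = \frac{115514}{3}$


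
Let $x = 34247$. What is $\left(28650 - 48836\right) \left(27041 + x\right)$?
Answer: $-1237159568$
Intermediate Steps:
$\left(28650 - 48836\right) \left(27041 + x\right) = \left(28650 - 48836\right) \left(27041 + 34247\right) = \left(-20186\right) 61288 = -1237159568$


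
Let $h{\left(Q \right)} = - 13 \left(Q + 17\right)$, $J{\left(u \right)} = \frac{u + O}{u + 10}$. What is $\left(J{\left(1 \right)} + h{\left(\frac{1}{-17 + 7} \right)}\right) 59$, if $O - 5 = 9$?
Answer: $- \frac{1417003}{110} \approx -12882.0$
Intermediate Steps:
$O = 14$ ($O = 5 + 9 = 14$)
$J{\left(u \right)} = \frac{14 + u}{10 + u}$ ($J{\left(u \right)} = \frac{u + 14}{u + 10} = \frac{14 + u}{10 + u}$)
$h{\left(Q \right)} = -221 - 13 Q$ ($h{\left(Q \right)} = - 13 \left(17 + Q\right) = -221 - 13 Q$)
$\left(J{\left(1 \right)} + h{\left(\frac{1}{-17 + 7} \right)}\right) 59 = \left(\frac{14 + 1}{10 + 1} - \left(221 + \frac{13}{-17 + 7}\right)\right) 59 = \left(\frac{1}{11} \cdot 15 - \left(221 + \frac{13}{-10}\right)\right) 59 = \left(\frac{1}{11} \cdot 15 - \frac{2197}{10}\right) 59 = \left(\frac{15}{11} + \left(-221 + \frac{13}{10}\right)\right) 59 = \left(\frac{15}{11} - \frac{2197}{10}\right) 59 = \left(- \frac{24017}{110}\right) 59 = - \frac{1417003}{110}$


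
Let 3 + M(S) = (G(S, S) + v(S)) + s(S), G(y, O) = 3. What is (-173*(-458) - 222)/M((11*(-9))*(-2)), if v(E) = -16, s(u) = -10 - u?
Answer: -19753/56 ≈ -352.73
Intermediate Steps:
M(S) = -26 - S (M(S) = -3 + ((3 - 16) + (-10 - S)) = -3 + (-13 + (-10 - S)) = -3 + (-23 - S) = -26 - S)
(-173*(-458) - 222)/M((11*(-9))*(-2)) = (-173*(-458) - 222)/(-26 - 11*(-9)*(-2)) = (79234 - 222)/(-26 - (-99)*(-2)) = 79012/(-26 - 1*198) = 79012/(-26 - 198) = 79012/(-224) = 79012*(-1/224) = -19753/56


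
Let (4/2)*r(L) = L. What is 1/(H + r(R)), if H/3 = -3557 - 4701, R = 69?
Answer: -2/49479 ≈ -4.0421e-5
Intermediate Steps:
H = -24774 (H = 3*(-3557 - 4701) = 3*(-8258) = -24774)
r(L) = L/2
1/(H + r(R)) = 1/(-24774 + (½)*69) = 1/(-24774 + 69/2) = 1/(-49479/2) = -2/49479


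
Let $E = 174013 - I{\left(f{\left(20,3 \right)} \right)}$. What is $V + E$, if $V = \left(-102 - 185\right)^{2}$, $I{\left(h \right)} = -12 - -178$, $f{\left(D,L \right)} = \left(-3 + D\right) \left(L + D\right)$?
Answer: $256216$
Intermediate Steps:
$f{\left(D,L \right)} = \left(-3 + D\right) \left(D + L\right)$
$I{\left(h \right)} = 166$ ($I{\left(h \right)} = -12 + 178 = 166$)
$E = 173847$ ($E = 174013 - 166 = 173847$)
$V = 82369$ ($V = \left(-287\right)^{2} = 82369$)
$V + E = 82369 + 173847 = 256216$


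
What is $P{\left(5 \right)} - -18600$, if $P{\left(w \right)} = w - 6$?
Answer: $18599$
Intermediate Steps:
$P{\left(w \right)} = -6 + w$
$P{\left(5 \right)} - -18600 = \left(-6 + 5\right) - -18600 = -1 + 18600 = 18599$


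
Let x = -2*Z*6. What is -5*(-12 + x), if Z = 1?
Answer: 120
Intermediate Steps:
x = -12 (x = -2*1*6 = -2*6 = -12)
-5*(-12 + x) = -5*(-12 - 12) = -5*(-24) = 120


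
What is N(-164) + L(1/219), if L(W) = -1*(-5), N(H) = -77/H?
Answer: 897/164 ≈ 5.4695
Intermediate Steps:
L(W) = 5
N(-164) + L(1/219) = -77/(-164) + 5 = -77*(-1/164) + 5 = 77/164 + 5 = 897/164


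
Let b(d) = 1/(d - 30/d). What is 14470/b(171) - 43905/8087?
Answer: 1139410429345/460959 ≈ 2.4718e+6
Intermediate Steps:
b(d) = 1/(d - 30/d)
14470/b(171) - 43905/8087 = 14470/((171/(-30 + 171²))) - 43905/8087 = 14470/((171/(-30 + 29241))) - 43905*1/8087 = 14470/((171/29211)) - 43905/8087 = 14470/((171*(1/29211))) - 43905/8087 = 14470/(57/9737) - 43905/8087 = 14470*(9737/57) - 43905/8087 = 140894390/57 - 43905/8087 = 1139410429345/460959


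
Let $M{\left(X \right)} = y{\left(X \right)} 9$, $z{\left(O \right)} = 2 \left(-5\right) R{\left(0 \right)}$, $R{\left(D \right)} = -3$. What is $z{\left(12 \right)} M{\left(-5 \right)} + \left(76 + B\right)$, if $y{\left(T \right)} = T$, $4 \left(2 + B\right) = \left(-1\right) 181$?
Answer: $- \frac{5285}{4} \approx -1321.3$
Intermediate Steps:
$B = - \frac{189}{4}$ ($B = -2 + \frac{\left(-1\right) 181}{4} = -2 + \frac{1}{4} \left(-181\right) = -2 - \frac{181}{4} = - \frac{189}{4} \approx -47.25$)
$z{\left(O \right)} = 30$ ($z{\left(O \right)} = 2 \left(-5\right) \left(-3\right) = \left(-10\right) \left(-3\right) = 30$)
$M{\left(X \right)} = 9 X$ ($M{\left(X \right)} = X 9 = 9 X$)
$z{\left(12 \right)} M{\left(-5 \right)} + \left(76 + B\right) = 30 \cdot 9 \left(-5\right) + \left(76 - \frac{189}{4}\right) = 30 \left(-45\right) + \frac{115}{4} = -1350 + \frac{115}{4} = - \frac{5285}{4}$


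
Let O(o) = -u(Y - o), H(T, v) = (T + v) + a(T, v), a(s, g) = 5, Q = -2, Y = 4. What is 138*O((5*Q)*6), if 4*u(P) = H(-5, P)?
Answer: -2208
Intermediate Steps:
H(T, v) = 5 + T + v (H(T, v) = (T + v) + 5 = 5 + T + v)
u(P) = P/4 (u(P) = (5 - 5 + P)/4 = P/4)
O(o) = -1 + o/4 (O(o) = -(4 - o)/4 = -(1 - o/4) = -1 + o/4)
138*O((5*Q)*6) = 138*(-1 + ((5*(-2))*6)/4) = 138*(-1 + (-10*6)/4) = 138*(-1 + (1/4)*(-60)) = 138*(-1 - 15) = 138*(-16) = -2208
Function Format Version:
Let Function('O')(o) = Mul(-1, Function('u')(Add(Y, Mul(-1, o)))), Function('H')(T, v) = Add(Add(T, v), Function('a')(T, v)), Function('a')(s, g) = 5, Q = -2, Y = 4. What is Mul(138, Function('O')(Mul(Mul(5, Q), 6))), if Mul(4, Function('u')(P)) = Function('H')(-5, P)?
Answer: -2208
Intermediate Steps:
Function('H')(T, v) = Add(5, T, v) (Function('H')(T, v) = Add(Add(T, v), 5) = Add(5, T, v))
Function('u')(P) = Mul(Rational(1, 4), P) (Function('u')(P) = Mul(Rational(1, 4), Add(5, -5, P)) = Mul(Rational(1, 4), P))
Function('O')(o) = Add(-1, Mul(Rational(1, 4), o)) (Function('O')(o) = Mul(-1, Mul(Rational(1, 4), Add(4, Mul(-1, o)))) = Mul(-1, Add(1, Mul(Rational(-1, 4), o))) = Add(-1, Mul(Rational(1, 4), o)))
Mul(138, Function('O')(Mul(Mul(5, Q), 6))) = Mul(138, Add(-1, Mul(Rational(1, 4), Mul(Mul(5, -2), 6)))) = Mul(138, Add(-1, Mul(Rational(1, 4), Mul(-10, 6)))) = Mul(138, Add(-1, Mul(Rational(1, 4), -60))) = Mul(138, Add(-1, -15)) = Mul(138, -16) = -2208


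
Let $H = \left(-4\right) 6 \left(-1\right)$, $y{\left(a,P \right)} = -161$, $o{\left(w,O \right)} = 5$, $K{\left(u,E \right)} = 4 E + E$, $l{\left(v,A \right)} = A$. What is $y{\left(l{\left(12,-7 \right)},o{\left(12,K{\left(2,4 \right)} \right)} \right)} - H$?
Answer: $-185$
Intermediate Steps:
$K{\left(u,E \right)} = 5 E$
$H = 24$ ($H = \left(-24\right) \left(-1\right) = 24$)
$y{\left(l{\left(12,-7 \right)},o{\left(12,K{\left(2,4 \right)} \right)} \right)} - H = -161 - 24 = -185$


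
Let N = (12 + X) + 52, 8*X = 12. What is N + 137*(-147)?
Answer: -40147/2 ≈ -20074.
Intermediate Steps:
X = 3/2 (X = (1/8)*12 = 3/2 ≈ 1.5000)
N = 131/2 (N = (12 + 3/2) + 52 = 27/2 + 52 = 131/2 ≈ 65.500)
N + 137*(-147) = 131/2 + 137*(-147) = 131/2 - 20139 = -40147/2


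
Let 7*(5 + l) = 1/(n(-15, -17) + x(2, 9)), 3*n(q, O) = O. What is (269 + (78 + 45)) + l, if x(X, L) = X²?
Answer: 13542/35 ≈ 386.91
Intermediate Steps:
n(q, O) = O/3
l = -178/35 (l = -5 + 1/(7*((⅓)*(-17) + 2²)) = -5 + 1/(7*(-17/3 + 4)) = -5 + 1/(7*(-5/3)) = -5 + (⅐)*(-⅗) = -5 - 3/35 = -178/35 ≈ -5.0857)
(269 + (78 + 45)) + l = (269 + (78 + 45)) - 178/35 = (269 + 123) - 178/35 = 392 - 178/35 = 13542/35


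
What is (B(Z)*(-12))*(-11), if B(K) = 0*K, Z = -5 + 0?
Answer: 0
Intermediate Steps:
Z = -5
B(K) = 0
(B(Z)*(-12))*(-11) = (0*(-12))*(-11) = 0*(-11) = 0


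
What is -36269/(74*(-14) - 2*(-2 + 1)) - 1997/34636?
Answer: 627074093/17906812 ≈ 35.019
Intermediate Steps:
-36269/(74*(-14) - 2*(-2 + 1)) - 1997/34636 = -36269/(-1036 - 2*(-1)) - 1997*1/34636 = -36269/(-1036 + 2) - 1997/34636 = -36269/(-1034) - 1997/34636 = -36269*(-1/1034) - 1997/34636 = 36269/1034 - 1997/34636 = 627074093/17906812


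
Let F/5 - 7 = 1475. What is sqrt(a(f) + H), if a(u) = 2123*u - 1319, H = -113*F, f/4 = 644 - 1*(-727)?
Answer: sqrt(10803883) ≈ 3286.9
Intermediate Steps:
F = 7410 (F = 35 + 5*1475 = 35 + 7375 = 7410)
f = 5484 (f = 4*(644 - 1*(-727)) = 4*(644 + 727) = 4*1371 = 5484)
H = -837330 (H = -113*7410 = -837330)
a(u) = -1319 + 2123*u
sqrt(a(f) + H) = sqrt((-1319 + 2123*5484) - 837330) = sqrt((-1319 + 11642532) - 837330) = sqrt(11641213 - 837330) = sqrt(10803883)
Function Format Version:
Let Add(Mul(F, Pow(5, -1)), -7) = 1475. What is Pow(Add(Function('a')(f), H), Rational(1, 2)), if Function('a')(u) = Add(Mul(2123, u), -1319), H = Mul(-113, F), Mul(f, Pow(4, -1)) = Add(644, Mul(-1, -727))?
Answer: Pow(10803883, Rational(1, 2)) ≈ 3286.9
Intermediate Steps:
F = 7410 (F = Add(35, Mul(5, 1475)) = Add(35, 7375) = 7410)
f = 5484 (f = Mul(4, Add(644, Mul(-1, -727))) = Mul(4, Add(644, 727)) = Mul(4, 1371) = 5484)
H = -837330 (H = Mul(-113, 7410) = -837330)
Function('a')(u) = Add(-1319, Mul(2123, u))
Pow(Add(Function('a')(f), H), Rational(1, 2)) = Pow(Add(Add(-1319, Mul(2123, 5484)), -837330), Rational(1, 2)) = Pow(Add(Add(-1319, 11642532), -837330), Rational(1, 2)) = Pow(Add(11641213, -837330), Rational(1, 2)) = Pow(10803883, Rational(1, 2))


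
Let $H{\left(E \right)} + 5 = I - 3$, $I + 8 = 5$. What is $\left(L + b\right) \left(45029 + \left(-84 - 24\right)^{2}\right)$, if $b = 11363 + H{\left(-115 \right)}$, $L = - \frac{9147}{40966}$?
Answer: $\frac{26364336121305}{40966} \approx 6.4357 \cdot 10^{8}$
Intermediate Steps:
$I = -3$ ($I = -8 + 5 = -3$)
$H{\left(E \right)} = -11$ ($H{\left(E \right)} = -5 - 6 = -11$)
$L = - \frac{9147}{40966}$ ($L = \left(-9147\right) \frac{1}{40966} = - \frac{9147}{40966} \approx -0.22328$)
$b = 11352$ ($b = 11363 - 11 = 11352$)
$\left(L + b\right) \left(45029 + \left(-84 - 24\right)^{2}\right) = \left(- \frac{9147}{40966} + 11352\right) \left(45029 + \left(-84 - 24\right)^{2}\right) = \frac{465036885 \left(45029 + \left(-108\right)^{2}\right)}{40966} = \frac{465036885 \left(45029 + 11664\right)}{40966} = \frac{465036885}{40966} \cdot 56693 = \frac{26364336121305}{40966}$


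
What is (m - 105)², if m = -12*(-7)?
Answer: 441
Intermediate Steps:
m = 84
(m - 105)² = (84 - 105)² = (-21)² = 441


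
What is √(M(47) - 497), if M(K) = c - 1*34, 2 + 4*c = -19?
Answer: I*√2145/2 ≈ 23.157*I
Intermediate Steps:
c = -21/4 (c = -½ + (¼)*(-19) = -½ - 19/4 = -21/4 ≈ -5.2500)
M(K) = -157/4 (M(K) = -21/4 - 1*34 = -21/4 - 34 = -157/4)
√(M(47) - 497) = √(-157/4 - 497) = √(-2145/4) = I*√2145/2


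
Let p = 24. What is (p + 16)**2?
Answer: 1600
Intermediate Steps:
(p + 16)**2 = (24 + 16)**2 = 40**2 = 1600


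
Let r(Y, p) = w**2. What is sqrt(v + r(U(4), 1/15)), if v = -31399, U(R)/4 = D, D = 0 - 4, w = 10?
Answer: I*sqrt(31299) ≈ 176.92*I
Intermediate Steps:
D = -4
U(R) = -16 (U(R) = 4*(-4) = -16)
r(Y, p) = 100 (r(Y, p) = 10**2 = 100)
sqrt(v + r(U(4), 1/15)) = sqrt(-31399 + 100) = sqrt(-31299) = I*sqrt(31299)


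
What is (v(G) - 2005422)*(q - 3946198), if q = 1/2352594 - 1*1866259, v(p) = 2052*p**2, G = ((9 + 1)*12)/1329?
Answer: 896943510651121526743541/76949036651 ≈ 1.1656e+13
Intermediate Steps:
G = 40/443 (G = (10*12)*(1/1329) = 120*(1/1329) = 40/443 ≈ 0.090293)
q = -4390549725845/2352594 (q = 1/2352594 - 1866259 = -4390549725845/2352594 ≈ -1.8663e+6)
(v(G) - 2005422)*(q - 3946198) = (2052*(40/443)**2 - 2005422)*(-4390549725845/2352594 - 3946198) = (2052*(1600/196249) - 2005422)*(-13674351463457/2352594) = (3283200/196249 - 2005422)*(-13674351463457/2352594) = -393558778878/196249*(-13674351463457/2352594) = 896943510651121526743541/76949036651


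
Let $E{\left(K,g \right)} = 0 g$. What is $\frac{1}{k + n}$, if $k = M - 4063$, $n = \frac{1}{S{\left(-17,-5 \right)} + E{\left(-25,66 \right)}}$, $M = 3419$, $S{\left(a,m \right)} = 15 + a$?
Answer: $- \frac{2}{1289} \approx -0.0015516$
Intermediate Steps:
$E{\left(K,g \right)} = 0$
$n = - \frac{1}{2}$ ($n = \frac{1}{\left(15 - 17\right) + 0} = \frac{1}{-2 + 0} = \frac{1}{-2} = - \frac{1}{2} \approx -0.5$)
$k = -644$ ($k = 3419 - 4063 = -644$)
$\frac{1}{k + n} = \frac{1}{-644 - \frac{1}{2}} = \frac{1}{- \frac{1289}{2}} = - \frac{2}{1289}$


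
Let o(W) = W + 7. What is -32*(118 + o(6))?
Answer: -4192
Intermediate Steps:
o(W) = 7 + W
-32*(118 + o(6)) = -32*(118 + (7 + 6)) = -32*(118 + 13) = -32*131 = -4192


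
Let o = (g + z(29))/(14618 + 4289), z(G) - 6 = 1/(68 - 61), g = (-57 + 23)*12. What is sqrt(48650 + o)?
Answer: sqrt(17391134075937)/18907 ≈ 220.57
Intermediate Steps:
g = -408 (g = -34*12 = -408)
z(G) = 43/7 (z(G) = 6 + 1/(68 - 61) = 6 + 1/7 = 43/7)
o = -2813/132349 (o = (-408 + 43/7)/(14618 + 4289) = -2813/7/18907 = -2813/7*1/18907 = -2813/132349 ≈ -0.021254)
sqrt(48650 + o) = sqrt(48650 - 2813/132349) = sqrt(6438776037/132349) = sqrt(17391134075937)/18907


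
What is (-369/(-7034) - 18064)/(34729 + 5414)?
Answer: -127061807/282365862 ≈ -0.44999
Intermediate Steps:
(-369/(-7034) - 18064)/(34729 + 5414) = (-369*(-1/7034) - 18064)/40143 = (369/7034 - 18064)*(1/40143) = -127061807/7034*1/40143 = -127061807/282365862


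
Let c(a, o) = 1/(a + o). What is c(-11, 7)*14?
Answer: -7/2 ≈ -3.5000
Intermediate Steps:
c(-11, 7)*14 = 14/(-11 + 7) = 14/(-4) = -¼*14 = -7/2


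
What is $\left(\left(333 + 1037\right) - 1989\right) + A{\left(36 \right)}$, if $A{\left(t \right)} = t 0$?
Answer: $-619$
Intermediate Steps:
$A{\left(t \right)} = 0$
$\left(\left(333 + 1037\right) - 1989\right) + A{\left(36 \right)} = \left(\left(333 + 1037\right) - 1989\right) + 0 = \left(1370 - 1989\right) + 0 = -619 + 0 = -619$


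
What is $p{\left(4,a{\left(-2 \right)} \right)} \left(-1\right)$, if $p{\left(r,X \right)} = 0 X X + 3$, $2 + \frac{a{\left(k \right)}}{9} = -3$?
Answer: $-3$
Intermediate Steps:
$a{\left(k \right)} = -45$ ($a{\left(k \right)} = -18 + 9 \left(-3\right) = -18 - 27 = -45$)
$p{\left(r,X \right)} = 3$ ($p{\left(r,X \right)} = 0 X + 3 = 0 + 3 = 3$)
$p{\left(4,a{\left(-2 \right)} \right)} \left(-1\right) = 3 \left(-1\right) = -3$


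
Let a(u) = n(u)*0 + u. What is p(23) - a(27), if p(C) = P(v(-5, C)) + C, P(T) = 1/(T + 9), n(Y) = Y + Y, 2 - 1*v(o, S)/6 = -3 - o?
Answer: -35/9 ≈ -3.8889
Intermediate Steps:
v(o, S) = 30 + 6*o (v(o, S) = 12 - 6*(-3 - o) = 12 + (18 + 6*o) = 30 + 6*o)
n(Y) = 2*Y
P(T) = 1/(9 + T)
a(u) = u (a(u) = (2*u)*0 + u = 0 + u = u)
p(C) = ⅑ + C (p(C) = 1/(9 + (30 + 6*(-5))) + C = 1/(9 + (30 - 30)) + C = 1/(9 + 0) + C = 1/9 + C = ⅑ + C)
p(23) - a(27) = (⅑ + 23) - 1*27 = 208/9 - 27 = -35/9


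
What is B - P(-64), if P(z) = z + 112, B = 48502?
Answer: 48454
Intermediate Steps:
P(z) = 112 + z
B - P(-64) = 48502 - (112 - 64) = 48502 - 1*48 = 48502 - 48 = 48454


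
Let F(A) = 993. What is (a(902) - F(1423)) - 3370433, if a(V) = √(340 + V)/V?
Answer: -3371426 + 3*√138/902 ≈ -3.3714e+6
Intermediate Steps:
a(V) = √(340 + V)/V
(a(902) - F(1423)) - 3370433 = (√(340 + 902)/902 - 1*993) - 3370433 = (√1242/902 - 993) - 3370433 = ((3*√138)/902 - 993) - 3370433 = (3*√138/902 - 993) - 3370433 = (-993 + 3*√138/902) - 3370433 = -3371426 + 3*√138/902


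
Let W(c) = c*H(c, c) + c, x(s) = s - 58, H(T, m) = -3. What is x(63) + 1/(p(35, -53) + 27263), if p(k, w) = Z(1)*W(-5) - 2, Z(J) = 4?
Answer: 136506/27301 ≈ 5.0000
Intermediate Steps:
x(s) = -58 + s
W(c) = -2*c (W(c) = c*(-3) + c = -3*c + c = -2*c)
p(k, w) = 38 (p(k, w) = 4*(-2*(-5)) - 2 = 4*10 - 2 = 40 - 2 = 38)
x(63) + 1/(p(35, -53) + 27263) = (-58 + 63) + 1/(38 + 27263) = 5 + 1/27301 = 136506/27301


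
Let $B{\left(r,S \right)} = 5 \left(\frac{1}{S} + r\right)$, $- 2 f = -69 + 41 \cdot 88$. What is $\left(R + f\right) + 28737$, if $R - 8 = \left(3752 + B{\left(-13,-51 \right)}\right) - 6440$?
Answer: $\frac{2470685}{102} \approx 24222.0$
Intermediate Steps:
$f = - \frac{3539}{2}$ ($f = - \frac{-69 + 41 \cdot 88}{2} = - \frac{-69 + 3608}{2} = \left(- \frac{1}{2}\right) 3539 = - \frac{3539}{2} \approx -1769.5$)
$B{\left(r,S \right)} = 5 r + \frac{5}{S}$ ($B{\left(r,S \right)} = 5 \left(r + \frac{1}{S}\right) = 5 r + \frac{5}{S}$)
$R = - \frac{140000}{51}$ ($R = 8 + \left(\left(3752 + \left(5 \left(-13\right) + \frac{5}{-51}\right)\right) - 6440\right) = 8 + \left(\left(3752 + \left(-65 + 5 \left(- \frac{1}{51}\right)\right)\right) - 6440\right) = 8 + \left(\left(3752 - \frac{3320}{51}\right) - 6440\right) = 8 + \left(\frac{188032}{51} - 6440\right) = 8 - \frac{140408}{51} = - \frac{140000}{51} \approx -2745.1$)
$\left(R + f\right) + 28737 = \left(- \frac{140000}{51} - \frac{3539}{2}\right) + 28737 = - \frac{460489}{102} + 28737 = \frac{2470685}{102}$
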